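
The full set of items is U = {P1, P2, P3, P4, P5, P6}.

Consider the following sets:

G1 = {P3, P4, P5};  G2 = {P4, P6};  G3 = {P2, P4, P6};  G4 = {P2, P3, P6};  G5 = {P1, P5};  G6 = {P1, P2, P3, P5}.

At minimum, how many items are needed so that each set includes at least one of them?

H = {P5, P6} meets every set (each contains at least one member of H), and |H| = 2.
The sets G2, G5 are pairwise disjoint, so any hitting set needs a separate item for each — at least 2. Hence 2 is optimal.

2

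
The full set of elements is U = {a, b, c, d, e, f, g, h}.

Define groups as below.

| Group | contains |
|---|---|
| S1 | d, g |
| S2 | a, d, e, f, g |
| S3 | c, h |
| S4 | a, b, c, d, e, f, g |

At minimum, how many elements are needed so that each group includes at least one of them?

Take T = {c, g}. Each listed group contains at least one of these, so T is a hitting set of size 2.
The groups S1, S3 are pairwise disjoint, so any hitting set needs a separate element for each — at least 2. Hence 2 is optimal.

2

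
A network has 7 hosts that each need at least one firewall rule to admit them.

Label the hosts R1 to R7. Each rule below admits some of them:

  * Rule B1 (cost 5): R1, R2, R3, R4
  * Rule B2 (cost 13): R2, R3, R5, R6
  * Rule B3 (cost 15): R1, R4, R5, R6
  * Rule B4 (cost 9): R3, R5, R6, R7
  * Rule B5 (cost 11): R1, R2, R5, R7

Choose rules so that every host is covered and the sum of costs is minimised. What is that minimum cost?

B1, B4 together cover every host (B1 ∪ B4 = {R1, R2, R3, R4, R5, R6, R7}); total cost 5 + 9 = 14.
No covering selection has total cost below 14.

14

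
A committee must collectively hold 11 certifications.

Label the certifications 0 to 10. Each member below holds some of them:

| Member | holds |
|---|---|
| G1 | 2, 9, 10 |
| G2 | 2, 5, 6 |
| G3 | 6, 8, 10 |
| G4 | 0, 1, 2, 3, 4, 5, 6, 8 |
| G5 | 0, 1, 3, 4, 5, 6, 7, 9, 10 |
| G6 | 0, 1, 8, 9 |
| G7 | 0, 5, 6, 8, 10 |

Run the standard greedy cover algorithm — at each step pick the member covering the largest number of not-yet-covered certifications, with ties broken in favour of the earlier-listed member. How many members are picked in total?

Greedy: pick G5 (covers 9 new) → pick G4 (covers 2 new). Total picks: 2.

2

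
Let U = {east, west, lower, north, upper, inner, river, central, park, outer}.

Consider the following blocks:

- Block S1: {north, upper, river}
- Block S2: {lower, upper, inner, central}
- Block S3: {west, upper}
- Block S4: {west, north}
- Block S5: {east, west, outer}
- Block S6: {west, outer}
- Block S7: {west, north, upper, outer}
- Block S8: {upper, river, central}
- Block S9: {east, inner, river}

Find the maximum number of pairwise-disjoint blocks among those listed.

2

S6, S8 are pairwise disjoint (S6={west,outer}; S8={upper,river,central}).
Every remaining block overlaps one of these, and no 3 of the listed blocks are pairwise disjoint, so 2 is the maximum.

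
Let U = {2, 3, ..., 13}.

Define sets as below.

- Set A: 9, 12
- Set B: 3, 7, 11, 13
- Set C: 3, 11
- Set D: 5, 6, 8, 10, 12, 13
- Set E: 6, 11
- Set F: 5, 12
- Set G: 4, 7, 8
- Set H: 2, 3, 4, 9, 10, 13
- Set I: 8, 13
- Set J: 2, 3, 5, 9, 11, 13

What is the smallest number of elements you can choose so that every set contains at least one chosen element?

4

The 4 elements {5, 8, 9, 11} hit every set.
No choice of 3 elements meets every set, so 4 is the minimum.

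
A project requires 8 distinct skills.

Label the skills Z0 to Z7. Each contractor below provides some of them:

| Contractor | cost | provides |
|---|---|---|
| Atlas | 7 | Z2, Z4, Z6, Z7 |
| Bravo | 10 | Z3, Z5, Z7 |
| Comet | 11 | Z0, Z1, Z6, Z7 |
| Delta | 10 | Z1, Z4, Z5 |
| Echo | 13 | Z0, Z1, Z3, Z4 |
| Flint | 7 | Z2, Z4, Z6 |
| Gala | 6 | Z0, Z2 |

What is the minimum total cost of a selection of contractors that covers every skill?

Bravo, Comet, Flint together cover every skill (Bravo ∪ Comet ∪ Flint = {Z0, Z1, Z2, Z3, Z4, Z5, Z6, Z7}); total cost 10 + 11 + 7 = 28.
The greedy pick Atlas, Echo, Bravo costs 30; no covering selection beats 28.

28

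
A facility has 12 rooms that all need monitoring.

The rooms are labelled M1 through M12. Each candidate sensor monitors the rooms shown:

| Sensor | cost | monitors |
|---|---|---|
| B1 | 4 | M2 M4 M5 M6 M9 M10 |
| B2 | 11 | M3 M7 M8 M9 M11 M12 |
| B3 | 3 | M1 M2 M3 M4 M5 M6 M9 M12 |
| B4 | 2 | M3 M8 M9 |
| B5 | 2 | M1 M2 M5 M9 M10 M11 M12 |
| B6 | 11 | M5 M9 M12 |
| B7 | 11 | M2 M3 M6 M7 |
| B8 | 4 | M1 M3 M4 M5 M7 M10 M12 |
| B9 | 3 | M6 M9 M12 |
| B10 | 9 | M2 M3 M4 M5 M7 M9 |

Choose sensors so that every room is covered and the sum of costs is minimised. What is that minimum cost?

11

B3, B4, B5, B8 together cover every room (B3 ∪ B4 ∪ B5 ∪ B8 = {M1, M2, M3, M4, M5, M6, M7, M8, M9, M10, M11, M12}); total cost 3 + 2 + 2 + 4 = 11.
No covering selection has total cost below 11.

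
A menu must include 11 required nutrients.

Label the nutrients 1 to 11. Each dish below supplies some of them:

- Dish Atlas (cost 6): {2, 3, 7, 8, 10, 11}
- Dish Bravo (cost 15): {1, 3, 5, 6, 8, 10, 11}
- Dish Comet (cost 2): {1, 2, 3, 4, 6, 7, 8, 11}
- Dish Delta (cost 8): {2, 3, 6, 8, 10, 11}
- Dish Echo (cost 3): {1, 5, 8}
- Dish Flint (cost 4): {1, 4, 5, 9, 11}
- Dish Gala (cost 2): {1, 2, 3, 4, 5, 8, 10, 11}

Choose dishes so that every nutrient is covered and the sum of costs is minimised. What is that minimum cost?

Comet, Flint, Gala together cover every nutrient (Comet ∪ Flint ∪ Gala = {1, 2, 3, 4, 5, 6, 7, 8, 9, 10, 11}); total cost 2 + 4 + 2 = 8.
No covering selection has total cost below 8.

8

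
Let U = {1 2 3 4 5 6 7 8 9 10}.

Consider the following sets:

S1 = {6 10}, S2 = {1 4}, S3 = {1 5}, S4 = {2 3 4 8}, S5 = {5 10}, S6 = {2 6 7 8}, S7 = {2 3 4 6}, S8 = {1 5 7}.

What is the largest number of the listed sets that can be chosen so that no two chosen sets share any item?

S1, S4, S8 are pairwise disjoint (S1={6,10}; S4={2,3,4,8}; S8={1,5,7}).
Every remaining set overlaps one of these, and no 4 of the listed sets are pairwise disjoint, so 3 is the maximum.

3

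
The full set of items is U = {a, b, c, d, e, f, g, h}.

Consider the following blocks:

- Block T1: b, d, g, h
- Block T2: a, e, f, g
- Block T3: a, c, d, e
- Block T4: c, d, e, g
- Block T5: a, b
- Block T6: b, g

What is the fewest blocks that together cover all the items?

Take {T1, T2, T4}. Their union is {a, b, c, d, e, f, g, h}, which is all 8 items.
Only T2 contains f, so T2 is forced; the remaining 4 items need at least 2 more blocks (each remaining block adds at most 3) — so at least 3 blocks are needed, and 3 is optimal.

3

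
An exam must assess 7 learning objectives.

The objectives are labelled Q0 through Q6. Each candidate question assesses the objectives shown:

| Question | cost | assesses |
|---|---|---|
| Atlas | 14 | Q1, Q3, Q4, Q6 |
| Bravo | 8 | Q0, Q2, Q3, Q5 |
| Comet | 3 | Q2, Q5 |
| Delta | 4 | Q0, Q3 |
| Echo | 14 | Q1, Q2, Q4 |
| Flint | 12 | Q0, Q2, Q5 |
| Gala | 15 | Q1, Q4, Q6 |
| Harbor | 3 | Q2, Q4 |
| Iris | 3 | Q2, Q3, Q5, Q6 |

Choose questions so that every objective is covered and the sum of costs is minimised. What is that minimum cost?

21

Delta, Echo, Iris together cover every objective (Delta ∪ Echo ∪ Iris = {Q0, Q1, Q2, Q3, Q4, Q5, Q6}); total cost 4 + 14 + 3 = 21.
The greedy pick Iris, Harbor, Delta, Atlas costs 24; no covering selection beats 21.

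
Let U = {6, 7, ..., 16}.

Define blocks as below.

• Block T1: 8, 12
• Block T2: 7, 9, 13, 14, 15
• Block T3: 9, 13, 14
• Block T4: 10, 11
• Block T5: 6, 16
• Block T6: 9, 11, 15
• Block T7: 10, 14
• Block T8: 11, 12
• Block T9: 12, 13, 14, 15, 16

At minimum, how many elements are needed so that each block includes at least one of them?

H = {8, 11, 14, 16} meets every block (each contains at least one member of H), and |H| = 4.
The blocks T1, T3, T4, T5 are pairwise disjoint, so any hitting set needs a separate element for each — at least 4. Hence 4 is optimal.

4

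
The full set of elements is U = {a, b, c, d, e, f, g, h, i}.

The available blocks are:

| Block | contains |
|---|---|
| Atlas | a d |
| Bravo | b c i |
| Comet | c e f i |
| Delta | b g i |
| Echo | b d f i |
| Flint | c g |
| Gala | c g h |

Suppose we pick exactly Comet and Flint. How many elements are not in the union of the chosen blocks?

4

Union of Comet, Flint = {c, e, f, g, i}.
Not covered: a, b, d, h — 4 elements.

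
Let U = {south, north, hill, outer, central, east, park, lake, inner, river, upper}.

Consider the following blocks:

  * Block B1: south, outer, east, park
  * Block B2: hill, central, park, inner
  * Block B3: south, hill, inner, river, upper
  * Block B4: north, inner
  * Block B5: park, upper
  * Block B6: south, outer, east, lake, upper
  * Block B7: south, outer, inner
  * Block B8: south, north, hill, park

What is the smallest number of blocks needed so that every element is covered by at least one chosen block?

4

Take {B2, B3, B4, B6}. Their union is {south, north, hill, outer, central, east, park, lake, inner, river, upper}, which is all 11 elements.
No 3 of the 8 blocks cover everything (all 56 combinations miss at least one element), so 4 is optimal.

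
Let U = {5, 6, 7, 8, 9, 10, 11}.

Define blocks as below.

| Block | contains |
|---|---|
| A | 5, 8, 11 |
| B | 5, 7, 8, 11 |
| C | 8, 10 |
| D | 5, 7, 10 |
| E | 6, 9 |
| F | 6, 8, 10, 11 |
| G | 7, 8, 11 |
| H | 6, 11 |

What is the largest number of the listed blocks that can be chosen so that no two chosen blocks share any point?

A, E are pairwise disjoint (A={5,8,11}; E={6,9}).
Every remaining block overlaps one of these, and no 3 of the listed blocks are pairwise disjoint, so 2 is the maximum.

2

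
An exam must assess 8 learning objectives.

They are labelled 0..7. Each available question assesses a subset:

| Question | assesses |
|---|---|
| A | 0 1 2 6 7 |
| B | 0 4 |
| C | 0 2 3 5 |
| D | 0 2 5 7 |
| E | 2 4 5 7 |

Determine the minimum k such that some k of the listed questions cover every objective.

Take {A, C, E}. Their union is {0, 1, 2, 3, 4, 5, 6, 7}, which is all 8 objectives.
Only A contains 1, so A is forced; the remaining 3 objectives need at least 2 more questions (each remaining question adds at most 2) — so at least 3 questions are needed, and 3 is optimal.

3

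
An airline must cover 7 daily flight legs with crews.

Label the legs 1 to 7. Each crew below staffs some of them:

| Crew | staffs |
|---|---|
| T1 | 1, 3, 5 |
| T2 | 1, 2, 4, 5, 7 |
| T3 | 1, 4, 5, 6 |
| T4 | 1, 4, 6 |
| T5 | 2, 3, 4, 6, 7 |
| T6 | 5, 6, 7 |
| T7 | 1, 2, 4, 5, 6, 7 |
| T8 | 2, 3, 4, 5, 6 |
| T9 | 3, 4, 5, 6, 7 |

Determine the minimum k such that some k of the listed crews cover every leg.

T2 and T5 together: T2 ∪ T5 = {1, 2, 3, 4, 5, 6, 7} — every leg is covered.
No single crew has all 7 legs (the largest, T7, has 6), so 2 is optimal.

2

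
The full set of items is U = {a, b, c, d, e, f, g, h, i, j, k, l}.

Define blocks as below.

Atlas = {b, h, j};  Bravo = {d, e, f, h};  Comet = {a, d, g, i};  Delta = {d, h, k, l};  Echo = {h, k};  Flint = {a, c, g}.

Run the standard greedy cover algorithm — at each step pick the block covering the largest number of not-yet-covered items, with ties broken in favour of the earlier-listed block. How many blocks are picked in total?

Greedy: pick Bravo (covers 4 new) → pick Comet (covers 3 new) → pick Atlas (covers 2 new) → pick Delta (covers 2 new) → pick Flint (covers 1 new). Total picks: 5.

5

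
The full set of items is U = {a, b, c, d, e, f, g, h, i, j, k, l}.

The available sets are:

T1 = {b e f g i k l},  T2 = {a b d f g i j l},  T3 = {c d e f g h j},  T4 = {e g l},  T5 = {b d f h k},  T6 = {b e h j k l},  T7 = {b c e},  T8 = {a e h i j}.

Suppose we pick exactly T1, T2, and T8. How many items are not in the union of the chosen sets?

Union of T1, T2, T8 = {a, b, d, e, f, g, h, i, j, k, l}.
Not covered: c — 1 item.

1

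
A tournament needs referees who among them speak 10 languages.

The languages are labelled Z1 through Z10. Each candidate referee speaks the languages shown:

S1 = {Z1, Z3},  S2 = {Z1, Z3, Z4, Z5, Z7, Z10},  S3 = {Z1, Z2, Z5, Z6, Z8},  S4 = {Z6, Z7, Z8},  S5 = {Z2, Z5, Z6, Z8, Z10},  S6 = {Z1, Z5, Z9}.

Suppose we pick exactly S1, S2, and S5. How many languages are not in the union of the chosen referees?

1

Union of S1, S2, S5 = {Z1, Z2, Z3, Z4, Z5, Z6, Z7, Z8, Z10}.
Not covered: Z9 — 1 language.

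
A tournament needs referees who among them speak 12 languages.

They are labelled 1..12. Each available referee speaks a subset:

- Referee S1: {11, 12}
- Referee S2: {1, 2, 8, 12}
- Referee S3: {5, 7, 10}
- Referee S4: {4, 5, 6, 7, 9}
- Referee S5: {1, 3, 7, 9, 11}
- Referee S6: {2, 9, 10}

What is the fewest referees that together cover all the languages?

S2 and S3 and S4 and S5 together: S2 ∪ S3 ∪ S4 ∪ S5 = {1, 2, 3, 4, 5, 6, 7, 8, 9, 10, 11, 12} — every language is covered.
Only S5 contains 3, so S5 is forced; the remaining 7 languages need at least 3 more referees (each remaining referee adds at most 3) — so at least 4 referees are needed, and 4 is optimal.

4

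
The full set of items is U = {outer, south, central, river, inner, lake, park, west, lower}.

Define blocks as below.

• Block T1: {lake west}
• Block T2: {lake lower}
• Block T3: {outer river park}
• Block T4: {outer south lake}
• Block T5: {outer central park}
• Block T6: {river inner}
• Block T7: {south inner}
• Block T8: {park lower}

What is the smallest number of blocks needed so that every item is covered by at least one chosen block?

T1 and T2 and T5 and T6 and T7 together: T1 ∪ T2 ∪ T5 ∪ T6 ∪ T7 = {outer, south, central, river, inner, lake, park, west, lower} — every item is covered.
No 4 of the 8 blocks cover everything (all 70 combinations miss at least one item), so 5 is optimal.

5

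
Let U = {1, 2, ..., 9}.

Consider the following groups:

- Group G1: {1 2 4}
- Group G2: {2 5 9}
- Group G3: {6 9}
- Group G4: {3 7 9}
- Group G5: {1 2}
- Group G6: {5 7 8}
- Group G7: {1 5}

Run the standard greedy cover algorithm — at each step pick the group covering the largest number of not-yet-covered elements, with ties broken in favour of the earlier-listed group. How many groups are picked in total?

4

Greedy: pick G1 (covers 3 new) → pick G4 (covers 3 new) → pick G6 (covers 2 new) → pick G3 (covers 1 new). Total picks: 4.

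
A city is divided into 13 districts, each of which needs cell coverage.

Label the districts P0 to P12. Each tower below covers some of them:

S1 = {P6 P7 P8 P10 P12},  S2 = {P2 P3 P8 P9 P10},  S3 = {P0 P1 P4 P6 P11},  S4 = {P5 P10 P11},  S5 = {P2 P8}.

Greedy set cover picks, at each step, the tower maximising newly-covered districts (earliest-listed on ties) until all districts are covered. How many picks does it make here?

4

Greedy: pick S1 (covers 5 new) → pick S3 (covers 4 new) → pick S2 (covers 3 new) → pick S4 (covers 1 new). Total picks: 4.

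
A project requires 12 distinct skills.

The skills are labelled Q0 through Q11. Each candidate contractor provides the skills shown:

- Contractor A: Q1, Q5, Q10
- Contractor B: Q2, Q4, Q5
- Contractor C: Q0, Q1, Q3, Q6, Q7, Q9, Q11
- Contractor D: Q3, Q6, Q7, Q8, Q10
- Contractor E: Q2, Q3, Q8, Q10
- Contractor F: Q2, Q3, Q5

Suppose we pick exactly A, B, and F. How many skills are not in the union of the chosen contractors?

6

Union of A, B, F = {Q1, Q2, Q3, Q4, Q5, Q10}.
Not covered: Q0, Q6, Q7, Q8, Q9, Q11 — 6 skills.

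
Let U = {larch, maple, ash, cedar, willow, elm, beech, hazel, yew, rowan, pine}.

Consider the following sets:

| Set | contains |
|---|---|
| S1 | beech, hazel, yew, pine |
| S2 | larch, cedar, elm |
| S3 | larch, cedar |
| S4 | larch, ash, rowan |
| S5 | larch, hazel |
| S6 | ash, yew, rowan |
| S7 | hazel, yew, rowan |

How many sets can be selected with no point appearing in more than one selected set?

2

S5, S6 are pairwise disjoint (S5={larch,hazel}; S6={ash,yew,rowan}).
Every remaining set overlaps one of these, and no 3 of the listed sets are pairwise disjoint, so 2 is the maximum.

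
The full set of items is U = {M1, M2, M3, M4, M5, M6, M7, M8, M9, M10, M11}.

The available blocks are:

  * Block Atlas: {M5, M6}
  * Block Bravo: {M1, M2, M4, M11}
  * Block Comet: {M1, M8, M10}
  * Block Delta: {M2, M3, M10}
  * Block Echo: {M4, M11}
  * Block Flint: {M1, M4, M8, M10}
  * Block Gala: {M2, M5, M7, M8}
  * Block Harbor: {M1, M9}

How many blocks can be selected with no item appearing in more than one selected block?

Atlas, Delta, Echo, Harbor are pairwise disjoint (Atlas={M5,M6}; Delta={M2,M3,M10}; Echo={M4,M11}; Harbor={M1,M9}).
Every remaining block overlaps one of these, and no 5 of the listed blocks are pairwise disjoint, so 4 is the maximum.

4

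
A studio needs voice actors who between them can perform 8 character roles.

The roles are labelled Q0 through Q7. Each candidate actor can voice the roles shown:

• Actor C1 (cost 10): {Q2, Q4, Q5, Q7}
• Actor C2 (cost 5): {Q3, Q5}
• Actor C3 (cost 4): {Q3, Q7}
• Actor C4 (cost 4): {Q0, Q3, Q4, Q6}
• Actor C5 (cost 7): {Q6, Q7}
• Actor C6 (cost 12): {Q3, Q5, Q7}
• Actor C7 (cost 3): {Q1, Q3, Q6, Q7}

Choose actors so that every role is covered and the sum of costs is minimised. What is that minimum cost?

C1, C4, C7 together cover every role (C1 ∪ C4 ∪ C7 = {Q0, Q1, Q2, Q3, Q4, Q5, Q6, Q7}); total cost 10 + 4 + 3 = 17.
No covering selection has total cost below 17.

17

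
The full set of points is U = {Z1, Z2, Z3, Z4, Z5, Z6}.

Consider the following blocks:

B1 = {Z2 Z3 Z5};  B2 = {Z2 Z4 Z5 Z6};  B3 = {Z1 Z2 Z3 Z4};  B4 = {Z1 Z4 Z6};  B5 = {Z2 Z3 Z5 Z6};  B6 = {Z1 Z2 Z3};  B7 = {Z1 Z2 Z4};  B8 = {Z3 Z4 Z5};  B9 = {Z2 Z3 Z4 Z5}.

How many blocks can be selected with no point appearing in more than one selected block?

2

B1, B4 are pairwise disjoint (B1={Z2,Z3,Z5}; B4={Z1,Z4,Z6}).
Every remaining block overlaps one of these, and no 3 of the listed blocks are pairwise disjoint, so 2 is the maximum.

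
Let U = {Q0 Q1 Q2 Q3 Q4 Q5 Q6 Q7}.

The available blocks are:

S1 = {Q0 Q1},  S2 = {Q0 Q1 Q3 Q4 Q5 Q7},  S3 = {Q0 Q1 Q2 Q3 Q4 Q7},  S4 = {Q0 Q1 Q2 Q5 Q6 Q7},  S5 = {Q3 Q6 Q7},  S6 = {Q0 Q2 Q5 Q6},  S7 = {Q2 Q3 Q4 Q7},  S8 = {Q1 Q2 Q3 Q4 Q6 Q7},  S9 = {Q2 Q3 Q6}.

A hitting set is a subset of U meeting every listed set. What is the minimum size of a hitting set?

2

Take H = {Q0, Q3}. Each listed block contains at least one of these, so H is a hitting set of size 2.
The blocks S1, S9 are pairwise disjoint, so any hitting set needs a separate element for each — at least 2. Hence 2 is optimal.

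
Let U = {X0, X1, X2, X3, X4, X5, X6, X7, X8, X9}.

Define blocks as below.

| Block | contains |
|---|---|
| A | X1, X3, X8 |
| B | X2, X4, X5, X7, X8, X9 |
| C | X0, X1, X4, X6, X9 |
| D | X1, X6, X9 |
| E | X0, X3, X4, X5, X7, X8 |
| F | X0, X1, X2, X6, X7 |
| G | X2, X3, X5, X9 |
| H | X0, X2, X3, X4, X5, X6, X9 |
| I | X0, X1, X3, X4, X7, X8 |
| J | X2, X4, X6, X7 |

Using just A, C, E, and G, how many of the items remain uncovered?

0

Union of A, C, E, G = {X0, X1, X2, X3, X4, X5, X6, X7, X8, X9} — that's every item, so 0 are uncovered.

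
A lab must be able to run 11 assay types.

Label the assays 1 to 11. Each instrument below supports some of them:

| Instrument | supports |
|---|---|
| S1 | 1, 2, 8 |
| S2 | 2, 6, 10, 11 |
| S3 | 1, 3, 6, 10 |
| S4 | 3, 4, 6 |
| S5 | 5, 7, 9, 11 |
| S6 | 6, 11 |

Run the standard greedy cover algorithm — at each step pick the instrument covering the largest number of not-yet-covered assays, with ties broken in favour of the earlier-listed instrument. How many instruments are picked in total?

4

Greedy: pick S2 (covers 4 new) → pick S5 (covers 3 new) → pick S1 (covers 2 new) → pick S4 (covers 2 new). Total picks: 4.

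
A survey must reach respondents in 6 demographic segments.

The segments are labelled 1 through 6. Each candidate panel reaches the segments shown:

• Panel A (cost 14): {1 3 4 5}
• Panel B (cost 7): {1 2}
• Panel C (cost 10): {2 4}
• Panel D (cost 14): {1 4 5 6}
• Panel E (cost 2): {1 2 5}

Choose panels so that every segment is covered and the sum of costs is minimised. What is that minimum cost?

30

A, D, E together cover every segment (A ∪ D ∪ E = {1, 2, 3, 4, 5, 6}); total cost 14 + 14 + 2 = 30.
No covering selection has total cost below 30.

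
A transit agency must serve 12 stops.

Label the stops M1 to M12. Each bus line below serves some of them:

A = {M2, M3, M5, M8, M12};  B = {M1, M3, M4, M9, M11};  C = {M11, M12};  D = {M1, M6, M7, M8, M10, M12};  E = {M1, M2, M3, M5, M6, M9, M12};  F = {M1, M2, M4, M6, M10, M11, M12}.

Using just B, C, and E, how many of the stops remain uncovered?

Union of B, C, E = {M1, M2, M3, M4, M5, M6, M9, M11, M12}.
Not covered: M7, M8, M10 — 3 stops.

3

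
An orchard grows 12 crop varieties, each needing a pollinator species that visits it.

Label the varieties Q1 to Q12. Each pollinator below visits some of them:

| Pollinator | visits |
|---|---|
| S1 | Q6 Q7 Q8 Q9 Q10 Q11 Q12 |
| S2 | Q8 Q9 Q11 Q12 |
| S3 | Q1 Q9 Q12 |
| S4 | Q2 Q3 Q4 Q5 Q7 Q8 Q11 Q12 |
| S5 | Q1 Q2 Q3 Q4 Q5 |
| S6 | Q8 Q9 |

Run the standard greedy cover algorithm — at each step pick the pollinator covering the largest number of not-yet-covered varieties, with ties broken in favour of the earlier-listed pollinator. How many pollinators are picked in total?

Greedy: pick S4 (covers 8 new) → pick S1 (covers 3 new) → pick S3 (covers 1 new). Total picks: 3.
(The true minimum cover uses only 2 pollinators, so greedy is not optimal here.)

3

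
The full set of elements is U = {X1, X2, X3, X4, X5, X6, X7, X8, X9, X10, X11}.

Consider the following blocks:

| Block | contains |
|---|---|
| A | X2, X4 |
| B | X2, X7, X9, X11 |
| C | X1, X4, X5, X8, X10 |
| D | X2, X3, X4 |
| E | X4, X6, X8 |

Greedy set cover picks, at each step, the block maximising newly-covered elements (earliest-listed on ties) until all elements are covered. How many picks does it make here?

4

Greedy: pick C (covers 5 new) → pick B (covers 4 new) → pick D (covers 1 new) → pick E (covers 1 new). Total picks: 4.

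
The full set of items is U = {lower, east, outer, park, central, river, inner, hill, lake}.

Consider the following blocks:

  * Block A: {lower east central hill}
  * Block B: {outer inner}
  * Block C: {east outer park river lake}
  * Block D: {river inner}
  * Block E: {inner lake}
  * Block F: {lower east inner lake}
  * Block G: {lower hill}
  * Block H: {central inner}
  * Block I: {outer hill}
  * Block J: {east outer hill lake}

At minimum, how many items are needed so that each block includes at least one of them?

3

Take T = {lower, outer, inner}. Each listed block contains at least one of these, so T is a hitting set of size 3.
The blocks C, G, H are pairwise disjoint, so any hitting set needs a separate item for each — at least 3. Hence 3 is optimal.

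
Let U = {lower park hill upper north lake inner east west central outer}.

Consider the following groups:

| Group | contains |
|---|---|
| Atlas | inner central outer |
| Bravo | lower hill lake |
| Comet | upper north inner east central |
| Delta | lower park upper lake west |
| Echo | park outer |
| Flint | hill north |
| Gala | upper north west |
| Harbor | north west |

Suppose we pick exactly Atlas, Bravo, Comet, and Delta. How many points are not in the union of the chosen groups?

Union of Atlas, Bravo, Comet, Delta = {lower, park, hill, upper, north, lake, inner, east, west, central, outer} — that's every point, so 0 are uncovered.

0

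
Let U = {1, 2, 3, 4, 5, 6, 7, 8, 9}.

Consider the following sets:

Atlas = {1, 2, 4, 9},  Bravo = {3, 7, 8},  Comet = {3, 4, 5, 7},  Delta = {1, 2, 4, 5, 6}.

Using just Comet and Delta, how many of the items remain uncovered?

2

Union of Comet, Delta = {1, 2, 3, 4, 5, 6, 7}.
Not covered: 8, 9 — 2 items.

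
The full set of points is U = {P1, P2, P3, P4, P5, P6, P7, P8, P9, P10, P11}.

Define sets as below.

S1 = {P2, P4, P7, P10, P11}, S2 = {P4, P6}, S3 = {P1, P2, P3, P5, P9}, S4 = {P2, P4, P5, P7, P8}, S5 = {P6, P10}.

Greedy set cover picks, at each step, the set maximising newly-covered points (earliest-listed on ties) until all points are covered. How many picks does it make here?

Greedy: pick S1 (covers 5 new) → pick S3 (covers 4 new) → pick S2 (covers 1 new) → pick S4 (covers 1 new). Total picks: 4.

4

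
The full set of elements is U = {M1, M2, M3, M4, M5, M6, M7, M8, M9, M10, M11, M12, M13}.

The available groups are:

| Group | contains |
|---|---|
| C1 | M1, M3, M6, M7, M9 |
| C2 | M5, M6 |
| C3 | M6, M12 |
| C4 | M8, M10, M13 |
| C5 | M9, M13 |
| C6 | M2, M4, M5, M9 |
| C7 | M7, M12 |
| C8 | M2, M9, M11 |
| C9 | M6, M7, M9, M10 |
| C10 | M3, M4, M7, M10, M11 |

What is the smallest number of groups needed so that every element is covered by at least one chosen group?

C1, C4, C6, C7, and C10 cover everything between them: the union {M1, M2, M3, M4, M5, M6, M7, M8, M9, M10, M11, M12, M13} is all of U.
No 4 of the 10 groups cover everything (all 210 combinations miss at least one element), so 5 is optimal.

5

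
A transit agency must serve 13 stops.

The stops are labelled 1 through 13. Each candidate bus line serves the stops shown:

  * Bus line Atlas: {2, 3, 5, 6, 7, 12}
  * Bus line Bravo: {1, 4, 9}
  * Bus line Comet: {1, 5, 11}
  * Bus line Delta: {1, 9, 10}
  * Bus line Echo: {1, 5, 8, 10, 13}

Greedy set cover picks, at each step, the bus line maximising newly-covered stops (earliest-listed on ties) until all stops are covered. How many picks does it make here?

Greedy: pick Atlas (covers 6 new) → pick Echo (covers 4 new) → pick Bravo (covers 2 new) → pick Comet (covers 1 new). Total picks: 4.

4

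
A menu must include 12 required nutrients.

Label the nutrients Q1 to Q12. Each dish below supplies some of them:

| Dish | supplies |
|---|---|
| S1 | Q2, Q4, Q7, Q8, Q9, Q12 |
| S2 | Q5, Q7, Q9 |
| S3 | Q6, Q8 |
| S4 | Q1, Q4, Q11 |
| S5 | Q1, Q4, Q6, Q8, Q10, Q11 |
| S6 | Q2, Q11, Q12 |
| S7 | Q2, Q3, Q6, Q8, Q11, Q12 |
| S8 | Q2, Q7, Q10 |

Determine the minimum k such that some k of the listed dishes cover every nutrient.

3

S2 and S5 and S7 together: S2 ∪ S5 ∪ S7 = {Q1, Q2, Q3, Q4, Q5, Q6, Q7, Q8, Q9, Q10, Q11, Q12} — every nutrient is covered.
Only S7 contains Q3, so S7 is forced; the remaining 6 nutrients need at least 2 more dishes (each remaining dish adds at most 3) — so at least 3 dishes are needed, and 3 is optimal.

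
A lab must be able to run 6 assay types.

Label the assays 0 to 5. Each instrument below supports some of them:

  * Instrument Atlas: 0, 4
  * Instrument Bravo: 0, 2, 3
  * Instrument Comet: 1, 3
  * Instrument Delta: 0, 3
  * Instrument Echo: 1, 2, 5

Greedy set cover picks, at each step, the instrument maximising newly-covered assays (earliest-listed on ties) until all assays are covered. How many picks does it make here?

Greedy: pick Bravo (covers 3 new) → pick Echo (covers 2 new) → pick Atlas (covers 1 new). Total picks: 3.

3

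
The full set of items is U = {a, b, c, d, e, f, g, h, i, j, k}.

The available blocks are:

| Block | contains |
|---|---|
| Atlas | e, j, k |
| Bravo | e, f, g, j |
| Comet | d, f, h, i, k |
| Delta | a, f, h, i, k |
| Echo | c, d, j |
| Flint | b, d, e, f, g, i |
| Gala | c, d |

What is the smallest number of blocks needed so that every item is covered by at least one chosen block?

3

Delta and Echo and Flint together: Delta ∪ Echo ∪ Flint = {a, b, c, d, e, f, g, h, i, j, k} — every item is covered.
Only Delta contains a, so Delta is forced; the remaining 6 items need at least 2 more blocks (each remaining block adds at most 4) — so at least 3 blocks are needed, and 3 is optimal.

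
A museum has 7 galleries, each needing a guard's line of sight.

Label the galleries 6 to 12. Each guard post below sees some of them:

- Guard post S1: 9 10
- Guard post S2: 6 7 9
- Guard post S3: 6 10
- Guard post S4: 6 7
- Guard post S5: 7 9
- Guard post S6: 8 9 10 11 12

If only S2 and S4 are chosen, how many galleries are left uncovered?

4

Union of S2, S4 = {6, 7, 9}.
Not covered: 8, 10, 11, 12 — 4 galleries.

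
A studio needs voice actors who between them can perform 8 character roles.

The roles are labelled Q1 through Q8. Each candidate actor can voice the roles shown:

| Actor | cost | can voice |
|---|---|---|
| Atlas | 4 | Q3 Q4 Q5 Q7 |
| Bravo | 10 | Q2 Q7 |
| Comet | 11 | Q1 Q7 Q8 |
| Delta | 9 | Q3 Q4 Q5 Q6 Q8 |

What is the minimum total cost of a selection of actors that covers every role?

Bravo, Comet, Delta together cover every role (Bravo ∪ Comet ∪ Delta = {Q1, Q2, Q3, Q4, Q5, Q6, Q7, Q8}); total cost 10 + 11 + 9 = 30.
The greedy pick Atlas, Delta, Bravo, Comet costs 34; no covering selection beats 30.

30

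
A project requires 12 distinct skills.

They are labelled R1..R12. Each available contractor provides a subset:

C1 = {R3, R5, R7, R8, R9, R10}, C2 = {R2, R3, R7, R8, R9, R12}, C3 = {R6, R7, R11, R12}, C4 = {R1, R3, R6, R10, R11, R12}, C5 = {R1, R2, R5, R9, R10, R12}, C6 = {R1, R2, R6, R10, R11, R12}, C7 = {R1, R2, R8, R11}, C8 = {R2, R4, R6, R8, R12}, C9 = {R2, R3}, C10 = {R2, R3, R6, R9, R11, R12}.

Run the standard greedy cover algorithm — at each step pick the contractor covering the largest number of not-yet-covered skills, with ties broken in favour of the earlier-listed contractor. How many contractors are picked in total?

3

Greedy: pick C1 (covers 6 new) → pick C6 (covers 5 new) → pick C8 (covers 1 new). Total picks: 3.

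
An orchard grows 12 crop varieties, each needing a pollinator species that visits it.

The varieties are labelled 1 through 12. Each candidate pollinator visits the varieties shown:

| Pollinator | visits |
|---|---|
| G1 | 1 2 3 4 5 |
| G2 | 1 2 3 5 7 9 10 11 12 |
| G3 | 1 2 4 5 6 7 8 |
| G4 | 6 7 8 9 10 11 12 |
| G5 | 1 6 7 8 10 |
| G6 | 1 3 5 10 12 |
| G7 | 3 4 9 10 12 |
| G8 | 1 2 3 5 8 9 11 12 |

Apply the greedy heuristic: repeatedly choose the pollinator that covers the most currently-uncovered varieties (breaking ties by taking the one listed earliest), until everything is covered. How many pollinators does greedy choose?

2

Greedy: pick G2 (covers 9 new) → pick G3 (covers 3 new). Total picks: 2.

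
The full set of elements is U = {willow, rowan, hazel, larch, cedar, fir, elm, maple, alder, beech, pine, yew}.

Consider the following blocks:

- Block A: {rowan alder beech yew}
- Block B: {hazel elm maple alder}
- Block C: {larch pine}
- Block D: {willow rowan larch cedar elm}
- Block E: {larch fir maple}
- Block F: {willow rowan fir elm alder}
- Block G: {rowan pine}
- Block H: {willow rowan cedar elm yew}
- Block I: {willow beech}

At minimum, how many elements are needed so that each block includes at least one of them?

4

The 4 elements {elm, maple, beech, pine} hit every block.
No choice of 3 elements meets every block, so 4 is the minimum.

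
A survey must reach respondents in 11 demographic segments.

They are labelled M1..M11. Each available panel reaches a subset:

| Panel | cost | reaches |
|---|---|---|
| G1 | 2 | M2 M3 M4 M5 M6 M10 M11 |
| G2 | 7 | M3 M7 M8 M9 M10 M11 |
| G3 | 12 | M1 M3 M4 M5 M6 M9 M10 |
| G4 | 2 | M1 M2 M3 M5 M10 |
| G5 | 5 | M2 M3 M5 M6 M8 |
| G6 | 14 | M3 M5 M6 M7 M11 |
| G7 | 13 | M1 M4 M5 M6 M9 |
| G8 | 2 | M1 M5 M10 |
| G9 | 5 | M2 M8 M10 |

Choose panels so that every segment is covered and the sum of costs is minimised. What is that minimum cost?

G1, G2, G4 together cover every segment (G1 ∪ G2 ∪ G4 = {M1, M2, M3, M4, M5, M6, M7, M8, M9, M10, M11}); total cost 2 + 7 + 2 = 11.
No covering selection has total cost below 11.

11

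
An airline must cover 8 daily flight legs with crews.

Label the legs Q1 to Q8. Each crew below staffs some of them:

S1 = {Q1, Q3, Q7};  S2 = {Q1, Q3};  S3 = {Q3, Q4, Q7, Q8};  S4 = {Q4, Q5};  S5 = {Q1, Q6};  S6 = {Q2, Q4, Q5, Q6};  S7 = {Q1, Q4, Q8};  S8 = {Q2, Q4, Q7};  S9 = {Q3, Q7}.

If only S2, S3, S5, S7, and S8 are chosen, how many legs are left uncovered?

Union of S2, S3, S5, S7, S8 = {Q1, Q2, Q3, Q4, Q6, Q7, Q8}.
Not covered: Q5 — 1 leg.

1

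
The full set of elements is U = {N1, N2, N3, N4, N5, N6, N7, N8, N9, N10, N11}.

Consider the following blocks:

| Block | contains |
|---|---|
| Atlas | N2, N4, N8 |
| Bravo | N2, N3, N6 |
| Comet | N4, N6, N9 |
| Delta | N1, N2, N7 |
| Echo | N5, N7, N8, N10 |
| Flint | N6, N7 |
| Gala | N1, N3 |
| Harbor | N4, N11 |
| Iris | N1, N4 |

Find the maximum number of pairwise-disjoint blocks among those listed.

Bravo, Echo, Harbor are pairwise disjoint (Bravo={N2,N3,N6}; Echo={N5,N7,N8,N10}; Harbor={N4,N11}).
Every remaining block overlaps one of these, and no 4 of the listed blocks are pairwise disjoint, so 3 is the maximum.

3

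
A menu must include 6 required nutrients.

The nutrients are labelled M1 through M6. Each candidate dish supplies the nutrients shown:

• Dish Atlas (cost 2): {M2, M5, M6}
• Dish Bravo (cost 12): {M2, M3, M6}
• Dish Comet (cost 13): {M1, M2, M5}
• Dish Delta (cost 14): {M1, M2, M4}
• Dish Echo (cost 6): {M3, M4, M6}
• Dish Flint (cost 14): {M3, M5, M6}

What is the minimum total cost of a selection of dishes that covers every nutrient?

Comet, Echo together cover every nutrient (Comet ∪ Echo = {M1, M2, M3, M4, M5, M6}); total cost 13 + 6 = 19.
The greedy pick Atlas, Echo, Comet costs 21; no covering selection beats 19.

19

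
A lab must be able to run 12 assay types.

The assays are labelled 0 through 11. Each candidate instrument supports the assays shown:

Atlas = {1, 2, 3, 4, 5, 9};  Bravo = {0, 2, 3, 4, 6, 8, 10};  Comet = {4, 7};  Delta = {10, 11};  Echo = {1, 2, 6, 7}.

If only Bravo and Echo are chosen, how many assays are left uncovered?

Union of Bravo, Echo = {0, 1, 2, 3, 4, 6, 7, 8, 10}.
Not covered: 5, 9, 11 — 3 assays.

3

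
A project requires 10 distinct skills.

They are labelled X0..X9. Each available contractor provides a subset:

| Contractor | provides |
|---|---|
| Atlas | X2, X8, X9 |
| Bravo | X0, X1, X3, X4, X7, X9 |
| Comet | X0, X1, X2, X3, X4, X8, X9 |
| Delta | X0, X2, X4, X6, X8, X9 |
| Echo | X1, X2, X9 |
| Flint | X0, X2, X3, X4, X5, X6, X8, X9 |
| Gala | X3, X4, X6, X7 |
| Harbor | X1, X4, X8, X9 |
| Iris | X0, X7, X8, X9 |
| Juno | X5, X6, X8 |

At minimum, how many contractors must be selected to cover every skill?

2

Take {Bravo, Flint}. Their union is {X0, X1, X2, X3, X4, X5, X6, X7, X8, X9}, which is all 10 skills.
No single contractor has all 10 skills (the largest, Flint, has 8), so 2 is optimal.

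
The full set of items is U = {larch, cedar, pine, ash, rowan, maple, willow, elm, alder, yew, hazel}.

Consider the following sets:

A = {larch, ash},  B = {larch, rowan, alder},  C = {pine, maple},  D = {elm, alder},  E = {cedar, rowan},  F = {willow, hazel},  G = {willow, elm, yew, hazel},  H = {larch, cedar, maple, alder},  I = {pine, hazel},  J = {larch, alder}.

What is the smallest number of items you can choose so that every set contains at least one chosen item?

The 5 items {larch, pine, rowan, willow, elm} hit every set.
The sets A, C, D, E, F are pairwise disjoint, so any hitting set needs a separate item for each — at least 5. Hence 5 is optimal.

5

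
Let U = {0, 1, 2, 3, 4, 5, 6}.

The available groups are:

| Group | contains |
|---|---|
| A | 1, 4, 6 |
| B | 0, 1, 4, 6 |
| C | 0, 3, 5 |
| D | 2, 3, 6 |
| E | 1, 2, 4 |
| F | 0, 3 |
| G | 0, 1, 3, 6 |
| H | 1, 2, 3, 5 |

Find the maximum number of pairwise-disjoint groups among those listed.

A, F are pairwise disjoint (A={1,4,6}; F={0,3}).
Every remaining group overlaps one of these, and no 3 of the listed groups are pairwise disjoint, so 2 is the maximum.

2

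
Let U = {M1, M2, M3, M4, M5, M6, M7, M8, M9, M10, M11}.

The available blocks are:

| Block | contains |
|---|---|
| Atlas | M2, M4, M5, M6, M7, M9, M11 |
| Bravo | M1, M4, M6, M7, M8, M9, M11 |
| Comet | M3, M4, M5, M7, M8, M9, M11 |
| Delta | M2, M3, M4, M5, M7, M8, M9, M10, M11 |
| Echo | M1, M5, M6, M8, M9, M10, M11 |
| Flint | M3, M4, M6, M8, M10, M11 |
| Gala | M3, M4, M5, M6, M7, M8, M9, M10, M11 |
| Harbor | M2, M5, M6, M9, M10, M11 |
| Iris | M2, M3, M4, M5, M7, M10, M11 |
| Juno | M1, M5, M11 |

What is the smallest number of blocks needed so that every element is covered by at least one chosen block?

Bravo and Delta together: Bravo ∪ Delta = {M1, M2, M3, M4, M5, M6, M7, M8, M9, M10, M11} — every element is covered.
No single block has all 11 elements (the largest, Delta, has 9), so 2 is optimal.

2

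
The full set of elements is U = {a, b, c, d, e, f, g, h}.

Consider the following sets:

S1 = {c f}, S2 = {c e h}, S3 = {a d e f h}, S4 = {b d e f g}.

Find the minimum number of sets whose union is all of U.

Take {S1, S3, S4}. Their union is {a, b, c, d, e, f, g, h}, which is all 8 elements.
Only S3 contains a, so S3 is forced; the remaining 3 elements need at least 2 more sets (each remaining set adds at most 2) — so at least 3 sets are needed, and 3 is optimal.

3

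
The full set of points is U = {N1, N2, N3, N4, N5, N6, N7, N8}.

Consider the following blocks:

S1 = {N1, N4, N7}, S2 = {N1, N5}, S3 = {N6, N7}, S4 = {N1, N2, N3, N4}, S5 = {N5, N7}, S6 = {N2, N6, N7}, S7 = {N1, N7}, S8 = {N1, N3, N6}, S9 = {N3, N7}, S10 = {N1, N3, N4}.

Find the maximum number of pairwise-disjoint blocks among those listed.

2

S5, S10 are pairwise disjoint (S5={N5,N7}; S10={N1,N3,N4}).
Every remaining block overlaps one of these, and no 3 of the listed blocks are pairwise disjoint, so 2 is the maximum.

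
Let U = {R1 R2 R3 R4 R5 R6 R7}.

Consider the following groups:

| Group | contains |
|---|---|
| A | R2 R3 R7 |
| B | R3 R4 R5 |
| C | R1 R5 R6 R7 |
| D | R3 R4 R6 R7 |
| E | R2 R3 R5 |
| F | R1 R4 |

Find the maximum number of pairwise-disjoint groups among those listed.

2

A, F are pairwise disjoint (A={R2,R3,R7}; F={R1,R4}).
Every remaining group overlaps one of these, and no 3 of the listed groups are pairwise disjoint, so 2 is the maximum.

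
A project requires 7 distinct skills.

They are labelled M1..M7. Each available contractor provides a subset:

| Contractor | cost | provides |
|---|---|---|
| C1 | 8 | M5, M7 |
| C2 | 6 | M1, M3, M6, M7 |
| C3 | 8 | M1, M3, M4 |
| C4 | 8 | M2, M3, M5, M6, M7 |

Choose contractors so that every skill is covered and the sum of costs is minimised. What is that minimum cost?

C3, C4 together cover every skill (C3 ∪ C4 = {M1, M2, M3, M4, M5, M6, M7}); total cost 8 + 8 = 16.
The greedy pick C2, C4, C3 costs 22; no covering selection beats 16.

16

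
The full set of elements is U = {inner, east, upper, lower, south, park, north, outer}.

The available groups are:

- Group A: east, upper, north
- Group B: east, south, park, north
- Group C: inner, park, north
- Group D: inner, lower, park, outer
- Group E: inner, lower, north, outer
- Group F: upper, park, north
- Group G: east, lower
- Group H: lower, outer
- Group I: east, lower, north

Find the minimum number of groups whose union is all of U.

Take {A, B, E}. Their union is {inner, east, upper, lower, south, park, north, outer}, which is all 8 elements.
Only B contains south, so B is forced; the remaining 4 elements need at least 2 more groups (each remaining group adds at most 3) — so at least 3 groups are needed, and 3 is optimal.

3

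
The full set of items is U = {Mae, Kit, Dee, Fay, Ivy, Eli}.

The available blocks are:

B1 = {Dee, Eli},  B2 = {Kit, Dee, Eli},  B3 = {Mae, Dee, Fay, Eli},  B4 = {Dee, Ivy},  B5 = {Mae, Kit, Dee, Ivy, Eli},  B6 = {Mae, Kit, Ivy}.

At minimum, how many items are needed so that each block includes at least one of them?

The 2 items {Kit, Dee} hit every block.
The blocks B1, B6 are pairwise disjoint, so any hitting set needs a separate item for each — at least 2. Hence 2 is optimal.

2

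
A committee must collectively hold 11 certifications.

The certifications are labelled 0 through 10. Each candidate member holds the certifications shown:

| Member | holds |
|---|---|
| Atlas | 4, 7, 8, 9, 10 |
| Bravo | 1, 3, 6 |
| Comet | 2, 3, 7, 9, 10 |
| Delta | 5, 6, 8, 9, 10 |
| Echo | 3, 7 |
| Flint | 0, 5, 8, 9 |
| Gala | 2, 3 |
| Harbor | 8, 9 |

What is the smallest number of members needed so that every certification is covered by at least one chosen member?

Take {Atlas, Bravo, Flint, Gala}. Their union is {0, 1, 2, 3, 4, 5, 6, 7, 8, 9, 10}, which is all 11 certifications.
No 3 of the 8 members cover everything (all 56 combinations miss at least one certification), so 4 is optimal.

4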